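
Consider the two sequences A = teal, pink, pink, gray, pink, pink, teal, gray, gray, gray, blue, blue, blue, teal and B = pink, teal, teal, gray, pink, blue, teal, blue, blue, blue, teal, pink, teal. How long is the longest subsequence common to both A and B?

8

A longest common subsequence is teal, gray, pink, teal, blue, blue, blue, teal (length 8); the LCS DP confirms no longer common subsequence exists.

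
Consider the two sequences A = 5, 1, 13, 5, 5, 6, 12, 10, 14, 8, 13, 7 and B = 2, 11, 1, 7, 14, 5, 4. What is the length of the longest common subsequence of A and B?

2

A longest common subsequence is 1, 5 (length 2); the LCS DP confirms no longer common subsequence exists.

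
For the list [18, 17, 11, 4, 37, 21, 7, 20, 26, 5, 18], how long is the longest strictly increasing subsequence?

4

One longest increasing subsequence is 4, 7, 20, 26 (positions 4,7,8,9), of length 4; no longer one exists.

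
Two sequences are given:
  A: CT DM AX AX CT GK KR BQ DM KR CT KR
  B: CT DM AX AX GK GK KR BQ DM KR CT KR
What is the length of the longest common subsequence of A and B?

11

A longest common subsequence is CT, DM, AX, AX, GK, KR, BQ, DM, KR, CT, KR (length 11); the LCS DP confirms no longer common subsequence exists.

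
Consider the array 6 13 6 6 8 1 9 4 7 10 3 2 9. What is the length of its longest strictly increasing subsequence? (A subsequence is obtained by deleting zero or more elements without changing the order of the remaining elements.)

4

Let dp[i] be the longest increasing subsequence ending at position i. Then dp = [1, 2, 1, 1, 2, 1, 3, 2, 3, 4, 2, 2, 4].
The maximum is 4; one witness is 6, 8, 9, 10 at positions 1,5,7,10.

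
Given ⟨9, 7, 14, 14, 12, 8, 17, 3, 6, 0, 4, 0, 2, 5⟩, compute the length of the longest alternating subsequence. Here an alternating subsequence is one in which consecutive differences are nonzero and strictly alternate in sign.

11

Track the best alternating length ending on an up-step vs a down-step at each position: up/down = 1/1, 1/2, 3/1, 3/1, 3/4, 3/4, 5/1, 1/6, 7/6, 1/8, 9/8, 1/10, 11/10, 11/8.
The maximum over both is 11; one such subsequence is 9, 7, 14, 12, 17, 3, 6, 0, 4, 0, 2.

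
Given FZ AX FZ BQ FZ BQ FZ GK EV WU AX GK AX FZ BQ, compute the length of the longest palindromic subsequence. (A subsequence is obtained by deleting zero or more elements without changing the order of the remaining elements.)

9

One longest palindromic subsequence is FZ AX FZ BQ FZ BQ FZ AX FZ (positions 1,2,3,4,5,6,7,13,14); it reads the same forward and backward, and the interval DP gives dp[1][15] = 9.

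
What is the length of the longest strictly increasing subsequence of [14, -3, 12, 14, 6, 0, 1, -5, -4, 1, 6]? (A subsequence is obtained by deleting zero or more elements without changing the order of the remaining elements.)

Scanning left to right, the best length ending at each element is: 14→1, -3→1, 12→2, 14→3, 6→2, 0→2, 1→3, -5→1, -4→2, 1→3, 6→4.
So the longest increasing subsequence has length 4, e.g. -3, 0, 1, 6.

4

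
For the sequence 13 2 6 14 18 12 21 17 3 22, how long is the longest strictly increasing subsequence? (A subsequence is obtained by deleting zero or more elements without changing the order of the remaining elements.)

One longest increasing subsequence is 2, 6, 14, 18, 21, 22 (positions 2,3,4,5,7,10), of length 6; no longer one exists.

6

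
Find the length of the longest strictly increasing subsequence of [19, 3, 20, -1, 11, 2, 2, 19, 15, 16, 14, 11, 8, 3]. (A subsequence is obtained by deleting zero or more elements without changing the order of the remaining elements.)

One longest increasing subsequence is 3, 11, 15, 16 (positions 2,5,9,10), of length 4; no longer one exists.

4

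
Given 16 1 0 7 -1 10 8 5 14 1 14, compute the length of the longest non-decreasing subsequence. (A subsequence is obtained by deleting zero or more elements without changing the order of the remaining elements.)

Scanning left to right, the best length ending at each element is: 16→1, 1→1, 0→1, 7→2, -1→1, 10→3, 8→3, 5→2, 14→4, 1→2, 14→5.
So the longest non-decreasing subsequence has length 5, e.g. 1, 7, 10, 14, 14.

5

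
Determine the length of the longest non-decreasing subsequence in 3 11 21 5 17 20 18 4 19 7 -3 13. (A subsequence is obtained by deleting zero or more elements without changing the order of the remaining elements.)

Let dp[i] be the longest non-decreasing subsequence ending at position i. Then dp = [1, 2, 3, 2, 3, 4, 4, 2, 5, 3, 1, 4].
The maximum is 5; one witness is 3, 11, 17, 18, 19 at positions 1,2,5,7,9.

5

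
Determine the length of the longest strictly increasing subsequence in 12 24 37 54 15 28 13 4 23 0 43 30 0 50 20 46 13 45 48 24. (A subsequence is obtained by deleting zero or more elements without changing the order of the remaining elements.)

6

Scanning left to right, the best length ending at each element is: 12→1, 24→2, 37→3, 54→4, 15→2, 28→3, 13→2, 4→1, 23→3, 0→1, 43→4, 30→4, 0→1, 50→5, 20→3, 46→5, 13→2, 45→5, 48→6, 24→4.
So the longest increasing subsequence has length 6, e.g. 12, 24, 37, 43, 46, 48.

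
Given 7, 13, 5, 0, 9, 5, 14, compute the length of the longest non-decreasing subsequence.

3

One longest non-decreasing subsequence is 7, 13, 14 (positions 1,2,7), of length 3; no longer one exists.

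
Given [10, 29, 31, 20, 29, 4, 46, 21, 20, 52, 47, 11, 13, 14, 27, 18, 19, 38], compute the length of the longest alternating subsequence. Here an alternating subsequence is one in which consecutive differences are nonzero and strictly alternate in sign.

12

Track the best alternating length ending on an up-step vs a down-step at each position: up/down = 1/1, 2/1, 2/1, 2/3, 4/3, 1/5, 6/1, 6/7, 6/7, 8/1, 8/9, 6/9, 10/9, 10/9, 10/9, 10/11, 12/11, 12/9.
The maximum over both is 12; one such subsequence is 10, 29, 20, 29, 4, 46, 21, 52, 11, 27, 18, 19.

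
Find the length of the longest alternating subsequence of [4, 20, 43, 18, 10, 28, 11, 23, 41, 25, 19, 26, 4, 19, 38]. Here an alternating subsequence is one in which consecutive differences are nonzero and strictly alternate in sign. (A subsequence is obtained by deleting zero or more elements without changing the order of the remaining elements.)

A longest alternating subsequence is 4, 20, 18, 28, 11, 41, 25, 26, 4, 19 (positions 1,2,4,6,7,9,10,12,13,14); its 9 consecutive differences strictly alternate in sign, and length 10 is optimal.

10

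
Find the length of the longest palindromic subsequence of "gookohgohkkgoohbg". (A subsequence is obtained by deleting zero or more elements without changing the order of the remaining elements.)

11

One longest palindromic subsequence is gookhohkoog (positions 1,2,3,4,6,8,9,11,13,14,17); it reads the same forward and backward, and the interval DP gives dp[1][17] = 11.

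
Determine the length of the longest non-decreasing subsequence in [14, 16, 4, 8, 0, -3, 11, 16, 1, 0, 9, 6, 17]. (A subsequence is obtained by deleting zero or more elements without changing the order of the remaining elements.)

5

Let dp[i] be the longest non-decreasing subsequence ending at position i. Then dp = [1, 2, 1, 2, 1, 1, 3, 4, 2, 2, 3, 3, 5].
The maximum is 5; one witness is 4, 8, 11, 16, 17 at positions 3,4,7,8,13.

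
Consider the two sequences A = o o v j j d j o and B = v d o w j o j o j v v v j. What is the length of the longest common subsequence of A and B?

Backtracking the LCS table gives one alignment: o (A1,B3) → o (A2,B6) → j (A4,B7) → j (A5,B9) → j (A7,B13).
So the longest common subsequence has length 5.

5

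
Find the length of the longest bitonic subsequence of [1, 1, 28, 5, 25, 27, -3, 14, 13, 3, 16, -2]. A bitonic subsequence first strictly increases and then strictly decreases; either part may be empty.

Let inc[i] be the LIS ending at i and dec[i] the longest strictly decreasing subsequence starting at i. inc = [1, 1, 2, 2, 3, 4, 1, 3, 3, 2, 4, 2], dec = [2, 2, 6, 3, 5, 5, 1, 4, 3, 2, 2, 1].
max_i inc[i]+dec[i]−1 = 8, with one witness 1, 5, 25, 27, 14, 13, 3, -2.

8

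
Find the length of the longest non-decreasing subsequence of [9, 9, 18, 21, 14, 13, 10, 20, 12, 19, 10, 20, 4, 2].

6

One longest non-decreasing subsequence is 9, 9, 10, 12, 19, 20 (positions 1,2,7,9,10,12), of length 6; no longer one exists.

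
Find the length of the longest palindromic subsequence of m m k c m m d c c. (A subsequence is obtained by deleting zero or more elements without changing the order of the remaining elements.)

5

One longest palindromic subsequence is mmcmm (positions 1,2,4,5,6); it reads the same forward and backward, and the interval DP gives dp[1][9] = 5.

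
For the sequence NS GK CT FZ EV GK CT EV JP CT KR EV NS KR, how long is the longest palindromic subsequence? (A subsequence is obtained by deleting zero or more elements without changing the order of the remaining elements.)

7

One longest palindromic subsequence is NS EV CT JP CT EV NS (positions 1,5,7,9,10,12,13); it reads the same forward and backward, and the interval DP gives dp[1][14] = 7.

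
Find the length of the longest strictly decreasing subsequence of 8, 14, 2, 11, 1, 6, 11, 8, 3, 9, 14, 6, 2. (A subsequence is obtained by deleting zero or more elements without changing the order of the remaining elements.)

Scanning left to right, the best length ending at each element is: 8→1, 14→1, 2→2, 11→2, 1→3, 6→3, 11→2, 8→3, 3→4, 9→3, 14→1, 6→4, 2→5.
So the longest decreasing subsequence has length 5, e.g. 14, 11, 6, 3, 2.

5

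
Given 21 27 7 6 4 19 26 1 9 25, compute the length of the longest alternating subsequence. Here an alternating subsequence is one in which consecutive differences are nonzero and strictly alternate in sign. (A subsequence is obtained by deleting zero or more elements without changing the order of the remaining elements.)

6

A longest alternating subsequence is 21, 27, 7, 19, 1, 9 (positions 1,2,3,6,8,9); its 5 consecutive differences strictly alternate in sign, and length 6 is optimal.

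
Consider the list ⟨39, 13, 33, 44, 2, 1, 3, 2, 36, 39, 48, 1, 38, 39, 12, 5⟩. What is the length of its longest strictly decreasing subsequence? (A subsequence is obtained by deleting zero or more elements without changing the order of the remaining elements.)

Scanning left to right, the best length ending at each element is: 39→1, 13→2, 33→2, 44→1, 2→3, 1→4, 3→3, 2→4, 36→2, 39→2, 48→1, 1→5, 38→3, 39→2, 12→4, 5→5.
So the longest decreasing subsequence has length 5, e.g. 39, 13, 3, 2, 1.

5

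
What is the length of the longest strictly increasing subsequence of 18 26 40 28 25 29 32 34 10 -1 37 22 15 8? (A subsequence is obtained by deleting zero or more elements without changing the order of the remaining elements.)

7

Let dp[i] be the longest increasing subsequence ending at position i. Then dp = [1, 2, 3, 3, 2, 4, 5, 6, 1, 1, 7, 2, 2, 2].
The maximum is 7; one witness is 18, 26, 28, 29, 32, 34, 37 at positions 1,2,4,6,7,8,11.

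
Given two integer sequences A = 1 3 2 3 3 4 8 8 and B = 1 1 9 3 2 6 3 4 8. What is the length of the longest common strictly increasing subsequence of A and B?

5

A longest common strictly increasing subsequence is 1, 2, 3, 4, 8 (length 5); it appears in order in both A and B, and no longer such subsequence exists.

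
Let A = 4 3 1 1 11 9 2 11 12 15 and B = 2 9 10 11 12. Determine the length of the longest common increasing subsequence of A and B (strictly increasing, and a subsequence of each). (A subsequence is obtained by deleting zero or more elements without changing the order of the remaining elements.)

For each value that appears in both, track the longest common increasing run ending there.
The best achievable length is 3; one witness is 2, 11, 12 (A-positions 7,8,9, B-positions 1,4,5).

3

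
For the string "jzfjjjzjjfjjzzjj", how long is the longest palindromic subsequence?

One longest palindromic subsequence is jjzjjfjjzjj (positions 1,4,7,8,9,10,11,12,14,15,16); it reads the same forward and backward, and the interval DP gives dp[1][16] = 11.

11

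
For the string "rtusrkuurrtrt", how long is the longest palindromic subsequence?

8

One longest palindromic subsequence is rtruurtr (positions 1,2,5,7,8,10,11,12); it reads the same forward and backward, and the interval DP gives dp[1][13] = 8.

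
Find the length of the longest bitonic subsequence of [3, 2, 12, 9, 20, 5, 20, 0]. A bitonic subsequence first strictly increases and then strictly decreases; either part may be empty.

One longest bitonic subsequence is 3, 12, 9, 5, 0 (positions 1,3,4,6,8): it rises to 12 then falls. Length 5 is optimal.

5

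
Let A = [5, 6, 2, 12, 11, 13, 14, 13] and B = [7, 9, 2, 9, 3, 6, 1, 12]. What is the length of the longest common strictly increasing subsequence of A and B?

A longest common strictly increasing subsequence is 2, 12 (length 2); it appears in order in both A and B, and no longer such subsequence exists.

2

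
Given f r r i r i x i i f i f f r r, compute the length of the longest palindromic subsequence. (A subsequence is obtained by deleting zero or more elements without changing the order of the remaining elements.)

9

One longest palindromic subsequence is rriiiiirr (positions 2,3,4,6,8,9,11,14,15); it reads the same forward and backward, and the interval DP gives dp[1][15] = 9.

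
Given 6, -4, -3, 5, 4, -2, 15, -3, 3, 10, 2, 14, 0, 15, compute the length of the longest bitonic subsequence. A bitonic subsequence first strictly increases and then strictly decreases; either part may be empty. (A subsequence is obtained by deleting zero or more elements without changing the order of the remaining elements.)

7

One longest bitonic subsequence is -4, -3, 5, 4, 3, 2, 0 (positions 2,3,4,5,9,11,13): it rises to 5 then falls. Length 7 is optimal.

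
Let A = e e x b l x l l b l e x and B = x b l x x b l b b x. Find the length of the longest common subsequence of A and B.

A longest common subsequence is xblxlbx (length 7); the LCS DP confirms no longer common subsequence exists.

7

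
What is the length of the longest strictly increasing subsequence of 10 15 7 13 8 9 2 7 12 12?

One longest increasing subsequence is 7, 8, 9, 12 (positions 3,5,6,9), of length 4; no longer one exists.

4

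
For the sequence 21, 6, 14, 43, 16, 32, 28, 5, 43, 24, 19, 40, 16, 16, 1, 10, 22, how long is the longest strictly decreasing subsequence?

7

Let dp[i] be the longest decreasing subsequence ending at position i. Then dp = [1, 2, 2, 1, 2, 2, 3, 4, 1, 4, 5, 2, 6, 6, 7, 7, 5].
The maximum is 7; one witness is 43, 32, 28, 24, 19, 16, 1 at positions 4,6,7,10,11,13,15.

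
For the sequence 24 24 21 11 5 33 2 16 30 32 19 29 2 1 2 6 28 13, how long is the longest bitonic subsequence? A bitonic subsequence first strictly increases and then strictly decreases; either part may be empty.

7

One longest bitonic subsequence is 11, 16, 30, 32, 29, 28, 13 (positions 4,8,9,10,12,17,18): it rises to 32 then falls. Length 7 is optimal.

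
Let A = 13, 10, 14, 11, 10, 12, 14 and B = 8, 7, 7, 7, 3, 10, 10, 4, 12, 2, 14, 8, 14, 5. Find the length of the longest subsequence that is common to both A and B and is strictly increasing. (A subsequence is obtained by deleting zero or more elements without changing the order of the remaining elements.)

For each value that appears in both, track the longest common increasing run ending there.
The best achievable length is 3; one witness is 10, 12, 14 (A-positions 2,6,7, B-positions 6,9,11).

3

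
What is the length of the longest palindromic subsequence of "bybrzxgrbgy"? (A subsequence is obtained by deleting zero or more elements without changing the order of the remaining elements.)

7

One longest palindromic subsequence is ybrgrby (positions 2,3,4,7,8,9,11); it reads the same forward and backward, and the interval DP gives dp[1][11] = 7.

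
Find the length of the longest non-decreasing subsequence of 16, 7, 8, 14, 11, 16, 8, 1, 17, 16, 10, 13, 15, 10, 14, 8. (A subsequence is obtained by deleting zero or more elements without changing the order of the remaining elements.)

Scanning left to right, the best length ending at each element is: 16→1, 7→1, 8→2, 14→3, 11→3, 16→4, 8→3, 1→1, 17→5, 16→5, 10→4, 13→5, 15→6, 10→5, 14→6, 8→4.
So the longest non-decreasing subsequence has length 6, e.g. 7, 8, 8, 10, 13, 15.

6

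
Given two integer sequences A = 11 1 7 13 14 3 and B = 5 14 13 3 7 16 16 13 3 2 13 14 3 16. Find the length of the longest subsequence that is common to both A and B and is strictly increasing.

For each value that appears in both, track the longest common increasing run ending there.
The best achievable length is 3; one witness is 7, 13, 14 (A-positions 3,4,5, B-positions 5,8,12).

3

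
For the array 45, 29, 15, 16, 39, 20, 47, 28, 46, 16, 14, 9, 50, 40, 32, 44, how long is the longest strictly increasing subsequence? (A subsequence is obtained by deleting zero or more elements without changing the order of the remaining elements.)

6

Let dp[i] be the longest increasing subsequence ending at position i. Then dp = [1, 1, 1, 2, 3, 3, 4, 4, 5, 2, 1, 1, 6, 5, 5, 6].
The maximum is 6; one witness is 15, 16, 20, 28, 46, 50 at positions 3,4,6,8,9,13.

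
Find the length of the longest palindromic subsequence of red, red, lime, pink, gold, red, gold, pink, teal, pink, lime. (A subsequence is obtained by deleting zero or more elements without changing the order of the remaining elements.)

7

One longest palindromic subsequence is lime pink gold red gold pink lime (positions 3,4,5,6,7,10,11); it reads the same forward and backward, and the interval DP gives dp[1][11] = 7.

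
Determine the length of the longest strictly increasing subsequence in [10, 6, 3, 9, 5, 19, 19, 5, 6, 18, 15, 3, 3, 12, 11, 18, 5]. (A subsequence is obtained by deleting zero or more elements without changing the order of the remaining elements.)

Let dp[i] be the longest increasing subsequence ending at position i. Then dp = [1, 1, 1, 2, 2, 3, 3, 2, 3, 4, 4, 1, 1, 4, 4, 5, 2].
The maximum is 5; one witness is 3, 5, 6, 15, 18 at positions 3,5,9,11,16.

5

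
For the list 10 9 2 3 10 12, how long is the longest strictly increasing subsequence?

Let dp[i] be the longest increasing subsequence ending at position i. Then dp = [1, 1, 1, 2, 3, 4].
The maximum is 4; one witness is 2, 3, 10, 12 at positions 3,4,5,6.

4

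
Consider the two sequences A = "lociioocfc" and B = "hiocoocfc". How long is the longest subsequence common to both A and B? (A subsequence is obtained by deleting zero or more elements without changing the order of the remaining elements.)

7

A longest common subsequence is ocoocfc (length 7); the LCS DP confirms no longer common subsequence exists.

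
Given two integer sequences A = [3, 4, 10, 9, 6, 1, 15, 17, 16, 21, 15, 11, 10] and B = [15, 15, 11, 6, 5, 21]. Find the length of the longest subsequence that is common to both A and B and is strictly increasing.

For each value that appears in both, track the longest common increasing run ending there.
The best achievable length is 2; one witness is 15, 21 (A-positions 7,10, B-positions 1,6).

2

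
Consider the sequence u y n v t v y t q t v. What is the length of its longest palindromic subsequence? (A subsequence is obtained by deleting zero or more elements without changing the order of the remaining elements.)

5

One longest palindromic subsequence is vtqtv (positions 4,5,9,10,11); it reads the same forward and backward, and the interval DP gives dp[1][11] = 5.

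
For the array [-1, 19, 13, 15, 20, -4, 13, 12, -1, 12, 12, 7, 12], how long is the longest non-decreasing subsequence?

5

One longest non-decreasing subsequence is -1, 12, 12, 12, 12 (positions 1,8,10,11,13), of length 5; no longer one exists.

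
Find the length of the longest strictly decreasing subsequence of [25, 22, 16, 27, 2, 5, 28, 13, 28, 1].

Scanning left to right, the best length ending at each element is: 25→1, 22→2, 16→3, 27→1, 2→4, 5→4, 28→1, 13→4, 28→1, 1→5.
So the longest decreasing subsequence has length 5, e.g. 25, 22, 16, 2, 1.

5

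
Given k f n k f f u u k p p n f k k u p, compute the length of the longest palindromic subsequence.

One longest palindromic subsequence is kfnkuuknfk (positions 1,2,3,4,7,8,9,12,13,15); it reads the same forward and backward, and the interval DP gives dp[1][17] = 10.

10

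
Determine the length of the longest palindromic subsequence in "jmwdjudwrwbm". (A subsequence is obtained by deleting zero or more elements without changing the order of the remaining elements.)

Using dp[i][j] = 2 + dp[i+1][j−1] if the ends match, else max(dp[i+1][j], dp[i][j−1]):
dp[1][12] = 7. A witness is mwdudwm at positions 2,3,4,6,7,10,12.

7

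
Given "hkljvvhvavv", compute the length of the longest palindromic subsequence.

Using dp[i][j] = 2 + dp[i+1][j−1] if the ends match, else max(dp[i+1][j], dp[i][j−1]):
dp[1][11] = 5. A witness is vvavv at positions 5,6,9,10,11.

5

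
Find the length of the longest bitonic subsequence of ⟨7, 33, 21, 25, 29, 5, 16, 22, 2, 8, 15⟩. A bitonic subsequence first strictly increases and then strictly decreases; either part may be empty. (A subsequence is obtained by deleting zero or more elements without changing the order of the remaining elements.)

One longest bitonic subsequence is 7, 21, 25, 29, 22, 15 (positions 1,3,4,5,8,11): it rises to 29 then falls. Length 6 is optimal.

6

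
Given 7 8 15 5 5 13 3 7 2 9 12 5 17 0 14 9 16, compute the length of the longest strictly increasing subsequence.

6

Let dp[i] be the longest increasing subsequence ending at position i. Then dp = [1, 2, 3, 1, 1, 3, 1, 2, 1, 3, 4, 2, 5, 1, 5, 3, 6].
The maximum is 6; one witness is 7, 8, 9, 12, 14, 16 at positions 1,2,10,11,15,17.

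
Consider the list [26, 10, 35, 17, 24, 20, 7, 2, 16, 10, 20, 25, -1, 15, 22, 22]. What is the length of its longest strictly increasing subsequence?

Let dp[i] be the longest increasing subsequence ending at position i. Then dp = [1, 1, 2, 2, 3, 3, 1, 1, 2, 2, 3, 4, 1, 3, 4, 4].
The maximum is 4; one witness is 10, 17, 24, 25 at positions 2,4,5,12.

4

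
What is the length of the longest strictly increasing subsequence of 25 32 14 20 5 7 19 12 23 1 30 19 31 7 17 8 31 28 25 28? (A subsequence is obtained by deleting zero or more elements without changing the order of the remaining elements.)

6

Let dp[i] be the longest increasing subsequence ending at position i. Then dp = [1, 2, 1, 2, 1, 2, 3, 3, 4, 1, 5, 4, 6, 2, 4, 3, 6, 5, 5, 6].
The maximum is 6; one witness is 5, 7, 19, 23, 30, 31 at positions 5,6,7,9,11,13.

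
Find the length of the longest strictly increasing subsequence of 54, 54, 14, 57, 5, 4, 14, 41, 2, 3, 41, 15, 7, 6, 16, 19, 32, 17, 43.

7

Let dp[i] be the longest increasing subsequence ending at position i. Then dp = [1, 1, 1, 2, 1, 1, 2, 3, 1, 2, 3, 3, 3, 3, 4, 5, 6, 5, 7].
The maximum is 7; one witness is 5, 14, 15, 16, 19, 32, 43 at positions 5,7,12,15,16,17,19.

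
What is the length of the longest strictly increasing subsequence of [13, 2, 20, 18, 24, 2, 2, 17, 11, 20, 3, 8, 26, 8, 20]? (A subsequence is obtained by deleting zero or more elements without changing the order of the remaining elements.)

4

Scanning left to right, the best length ending at each element is: 13→1, 2→1, 20→2, 18→2, 24→3, 2→1, 2→1, 17→2, 11→2, 20→3, 3→2, 8→3, 26→4, 8→3, 20→4.
So the longest increasing subsequence has length 4, e.g. 13, 20, 24, 26.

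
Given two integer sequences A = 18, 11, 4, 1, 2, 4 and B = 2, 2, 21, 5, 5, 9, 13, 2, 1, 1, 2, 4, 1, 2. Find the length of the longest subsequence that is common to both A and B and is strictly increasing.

For each value that appears in both, track the longest common increasing run ending there.
The best achievable length is 3; one witness is 1, 2, 4 (A-positions 4,5,6, B-positions 9,11,12).

3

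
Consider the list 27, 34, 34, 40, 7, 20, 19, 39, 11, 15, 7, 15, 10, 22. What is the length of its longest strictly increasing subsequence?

Let dp[i] be the longest increasing subsequence ending at position i. Then dp = [1, 2, 2, 3, 1, 2, 2, 3, 2, 3, 1, 3, 2, 4].
The maximum is 4; one witness is 7, 11, 15, 22 at positions 5,9,10,14.

4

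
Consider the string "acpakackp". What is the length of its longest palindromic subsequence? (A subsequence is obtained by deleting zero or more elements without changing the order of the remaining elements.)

Using dp[i][j] = 2 + dp[i+1][j−1] if the ends match, else max(dp[i+1][j], dp[i][j−1]):
dp[1][9] = 5. A witness is pkckp at positions 3,5,7,8,9.

5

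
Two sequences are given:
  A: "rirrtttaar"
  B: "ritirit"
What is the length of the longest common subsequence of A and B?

Backtracking the LCS table gives one alignment: r (A1,B1) → i (A2,B4) → r (A3,B5) → t (A7,B7).
So the longest common subsequence has length 4.

4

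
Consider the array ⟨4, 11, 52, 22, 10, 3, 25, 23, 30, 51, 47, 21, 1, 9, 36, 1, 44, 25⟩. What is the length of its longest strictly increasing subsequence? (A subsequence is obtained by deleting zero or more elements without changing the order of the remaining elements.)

Let dp[i] be the longest increasing subsequence ending at position i. Then dp = [1, 2, 3, 3, 2, 1, 4, 4, 5, 6, 6, 3, 1, 2, 6, 1, 7, 5].
The maximum is 7; one witness is 4, 11, 22, 25, 30, 36, 44 at positions 1,2,4,7,9,15,17.

7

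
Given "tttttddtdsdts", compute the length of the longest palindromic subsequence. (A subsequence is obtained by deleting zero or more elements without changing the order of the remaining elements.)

7

One longest palindromic subsequence is tddtddt (positions 5,6,7,8,9,11,12); it reads the same forward and backward, and the interval DP gives dp[1][13] = 7.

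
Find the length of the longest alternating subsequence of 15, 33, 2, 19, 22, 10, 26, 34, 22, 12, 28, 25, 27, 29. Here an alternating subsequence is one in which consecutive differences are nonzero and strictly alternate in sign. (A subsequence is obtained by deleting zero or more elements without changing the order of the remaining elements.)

A longest alternating subsequence is 15, 33, 2, 19, 10, 26, 22, 28, 25, 27 (positions 1,2,3,4,6,7,9,11,12,13); its 9 consecutive differences strictly alternate in sign, and length 10 is optimal.

10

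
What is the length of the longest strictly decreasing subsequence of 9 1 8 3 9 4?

One longest decreasing subsequence is 9, 8, 3 (positions 1,3,4), of length 3; no longer one exists.

3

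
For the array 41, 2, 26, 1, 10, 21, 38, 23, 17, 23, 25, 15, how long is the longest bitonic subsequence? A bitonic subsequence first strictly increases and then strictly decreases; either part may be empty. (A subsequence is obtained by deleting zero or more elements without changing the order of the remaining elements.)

One longest bitonic subsequence is 2, 10, 21, 38, 23, 17, 15 (positions 2,5,6,7,8,9,12): it rises to 38 then falls. Length 7 is optimal.

7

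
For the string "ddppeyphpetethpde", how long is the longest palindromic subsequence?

One longest palindromic subsequence is ephtethpe (positions 5,7,8,11,12,13,14,15,17); it reads the same forward and backward, and the interval DP gives dp[1][17] = 9.

9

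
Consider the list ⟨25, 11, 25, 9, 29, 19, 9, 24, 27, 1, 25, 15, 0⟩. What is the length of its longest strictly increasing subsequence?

4

Scanning left to right, the best length ending at each element is: 25→1, 11→1, 25→2, 9→1, 29→3, 19→2, 9→1, 24→3, 27→4, 1→1, 25→4, 15→2, 0→1.
So the longest increasing subsequence has length 4, e.g. 11, 19, 24, 27.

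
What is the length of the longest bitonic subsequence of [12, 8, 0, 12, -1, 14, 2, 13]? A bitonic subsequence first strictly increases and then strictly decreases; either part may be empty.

4

One longest bitonic subsequence is 12, 8, 0, -1 (positions 1,2,3,5): it rises to 12 then falls. Length 4 is optimal.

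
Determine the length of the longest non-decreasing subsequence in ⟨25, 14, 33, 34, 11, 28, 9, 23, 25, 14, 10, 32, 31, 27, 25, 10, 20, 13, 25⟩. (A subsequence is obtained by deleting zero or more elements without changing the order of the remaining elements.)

One longest non-decreasing subsequence is 14, 23, 25, 25, 25 (positions 2,8,9,15,19), of length 5; no longer one exists.

5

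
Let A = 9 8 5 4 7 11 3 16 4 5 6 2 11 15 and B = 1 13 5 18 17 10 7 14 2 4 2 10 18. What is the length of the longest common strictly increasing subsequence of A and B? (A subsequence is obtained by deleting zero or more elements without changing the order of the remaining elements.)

2

A longest common strictly increasing subsequence is 5, 7 (length 2); it appears in order in both A and B, and no longer such subsequence exists.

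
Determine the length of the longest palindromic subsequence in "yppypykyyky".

One longest palindromic subsequence is yyykyyy (positions 1,4,6,7,8,9,11); it reads the same forward and backward, and the interval DP gives dp[1][11] = 7.

7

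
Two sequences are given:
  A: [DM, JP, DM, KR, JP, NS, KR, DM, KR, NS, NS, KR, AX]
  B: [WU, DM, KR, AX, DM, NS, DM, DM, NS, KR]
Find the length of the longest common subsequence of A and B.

6

Backtracking the LCS table gives one alignment: DM (A1,B2) → DM (A3,B5) → NS (A6,B6) → DM (A8,B8) → NS (A11,B9) → KR (A12,B10).
So the longest common subsequence has length 6.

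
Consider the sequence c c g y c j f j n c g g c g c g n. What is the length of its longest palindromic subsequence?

Using dp[i][j] = 2 + dp[i+1][j−1] if the ends match, else max(dp[i+1][j], dp[i][j−1]):
dp[1][17] = 11. A witness is ccgcjfjcgcc at positions 1,2,3,5,6,7,8,10,12,13,15.

11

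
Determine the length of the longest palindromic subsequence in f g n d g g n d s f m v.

One longest palindromic subsequence is fdggdf (positions 1,4,5,6,8,10); it reads the same forward and backward, and the interval DP gives dp[1][12] = 6.

6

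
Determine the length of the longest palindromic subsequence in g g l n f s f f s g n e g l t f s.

One longest palindromic subsequence is lnsffsnl (positions 3,4,6,7,8,9,11,14); it reads the same forward and backward, and the interval DP gives dp[1][17] = 8.

8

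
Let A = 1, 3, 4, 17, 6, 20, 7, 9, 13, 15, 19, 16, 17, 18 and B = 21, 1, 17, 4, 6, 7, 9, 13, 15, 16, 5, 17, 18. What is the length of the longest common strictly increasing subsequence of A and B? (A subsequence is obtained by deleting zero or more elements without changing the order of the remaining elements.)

A longest common strictly increasing subsequence is 1, 4, 6, 7, 9, 13, 15, 16, 17, 18 (length 10); it appears in order in both A and B, and no longer such subsequence exists.

10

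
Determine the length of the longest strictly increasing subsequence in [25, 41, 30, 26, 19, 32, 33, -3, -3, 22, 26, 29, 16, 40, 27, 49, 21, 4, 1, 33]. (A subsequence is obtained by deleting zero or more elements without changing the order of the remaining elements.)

6

Let dp[i] be the longest increasing subsequence ending at position i. Then dp = [1, 2, 2, 2, 1, 3, 4, 1, 1, 2, 3, 4, 2, 5, 4, 6, 3, 2, 2, 5].
The maximum is 6; one witness is 25, 30, 32, 33, 40, 49 at positions 1,3,6,7,14,16.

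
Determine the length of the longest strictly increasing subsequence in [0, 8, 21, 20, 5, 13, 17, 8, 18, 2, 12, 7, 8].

Scanning left to right, the best length ending at each element is: 0→1, 8→2, 21→3, 20→3, 5→2, 13→3, 17→4, 8→3, 18→5, 2→2, 12→4, 7→3, 8→4.
So the longest increasing subsequence has length 5, e.g. 0, 8, 13, 17, 18.

5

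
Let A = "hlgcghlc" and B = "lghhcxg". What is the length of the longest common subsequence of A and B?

A longest common subsequence is lgcg (length 4); the LCS DP confirms no longer common subsequence exists.

4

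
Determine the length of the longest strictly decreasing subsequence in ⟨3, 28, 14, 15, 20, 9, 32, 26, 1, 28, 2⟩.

4

Let dp[i] be the longest decreasing subsequence ending at position i. Then dp = [1, 1, 2, 2, 2, 3, 1, 2, 4, 2, 4].
The maximum is 4; one witness is 28, 14, 9, 1 at positions 2,3,6,9.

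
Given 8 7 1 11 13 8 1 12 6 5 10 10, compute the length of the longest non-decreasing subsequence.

5

One longest non-decreasing subsequence is 1, 1, 6, 10, 10 (positions 3,7,9,11,12), of length 5; no longer one exists.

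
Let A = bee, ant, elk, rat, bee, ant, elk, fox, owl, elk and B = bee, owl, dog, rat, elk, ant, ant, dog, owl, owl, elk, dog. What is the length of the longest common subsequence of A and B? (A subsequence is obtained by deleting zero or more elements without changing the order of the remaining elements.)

Backtracking the LCS table gives one alignment: bee (A1,B1) → ant (A2,B6) → ant (A6,B7) → owl (A9,B10) → elk (A10,B11).
So the longest common subsequence has length 5.

5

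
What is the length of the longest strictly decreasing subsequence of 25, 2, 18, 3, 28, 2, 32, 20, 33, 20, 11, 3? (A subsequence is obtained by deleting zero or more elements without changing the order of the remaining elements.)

4

Scanning left to right, the best length ending at each element is: 25→1, 2→2, 18→2, 3→3, 28→1, 2→4, 32→1, 20→2, 33→1, 20→2, 11→3, 3→4.
So the longest decreasing subsequence has length 4, e.g. 25, 18, 3, 2.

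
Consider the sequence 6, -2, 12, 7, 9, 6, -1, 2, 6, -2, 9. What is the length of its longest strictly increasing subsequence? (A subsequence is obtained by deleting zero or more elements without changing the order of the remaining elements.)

One longest increasing subsequence is -2, -1, 2, 6, 9 (positions 2,7,8,9,11), of length 5; no longer one exists.

5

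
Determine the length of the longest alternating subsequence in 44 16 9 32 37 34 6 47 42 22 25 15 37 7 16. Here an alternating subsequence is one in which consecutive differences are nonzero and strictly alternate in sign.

Track the best alternating length ending on an up-step vs a down-step at each position: up/down = 1/1, 1/2, 1/2, 3/2, 3/2, 3/4, 1/4, 5/1, 5/6, 5/6, 7/6, 5/8, 9/6, 5/10, 11/10.
The maximum over both is 11; one such subsequence is 44, 16, 37, 34, 47, 22, 25, 15, 37, 7, 16.

11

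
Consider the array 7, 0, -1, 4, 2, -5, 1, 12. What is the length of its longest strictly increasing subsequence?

Scanning left to right, the best length ending at each element is: 7→1, 0→1, -1→1, 4→2, 2→2, -5→1, 1→2, 12→3.
So the longest increasing subsequence has length 3, e.g. 0, 4, 12.

3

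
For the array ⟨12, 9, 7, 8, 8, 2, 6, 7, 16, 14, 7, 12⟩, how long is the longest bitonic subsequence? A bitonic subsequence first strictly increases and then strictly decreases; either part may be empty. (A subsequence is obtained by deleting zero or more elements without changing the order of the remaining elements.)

6

Let inc[i] be the LIS ending at i and dec[i] the longest strictly decreasing subsequence starting at i. inc = [1, 1, 1, 2, 2, 1, 2, 3, 4, 4, 3, 4], dec = [4, 3, 2, 2, 2, 1, 1, 1, 3, 2, 1, 1].
max_i inc[i]+dec[i]−1 = 6, with one witness 2, 6, 7, 16, 14, 12.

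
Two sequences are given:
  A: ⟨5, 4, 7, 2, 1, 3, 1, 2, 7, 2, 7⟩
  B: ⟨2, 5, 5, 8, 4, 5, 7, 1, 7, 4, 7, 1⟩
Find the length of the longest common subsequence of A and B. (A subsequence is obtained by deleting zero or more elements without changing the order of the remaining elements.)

Backtracking the LCS table gives one alignment: 5 (A1,B3) → 4 (A2,B5) → 7 (A3,B7) → 1 (A7,B8) → 7 (A9,B9) → 7 (A11,B11).
So the longest common subsequence has length 6.

6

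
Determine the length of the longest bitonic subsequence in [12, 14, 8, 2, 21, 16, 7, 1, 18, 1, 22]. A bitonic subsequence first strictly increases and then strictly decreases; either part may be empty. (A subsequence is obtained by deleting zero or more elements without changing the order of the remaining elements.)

6

Let inc[i] be the LIS ending at i and dec[i] the longest strictly decreasing subsequence starting at i. inc = [1, 2, 1, 1, 3, 3, 2, 1, 4, 1, 5], dec = [4, 4, 3, 2, 4, 3, 2, 1, 2, 1, 1].
max_i inc[i]+dec[i]−1 = 6, with one witness 12, 14, 21, 16, 7, 1.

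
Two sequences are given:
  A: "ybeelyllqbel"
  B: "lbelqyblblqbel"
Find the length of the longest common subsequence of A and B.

Backtracking the LCS table gives one alignment: b (A2,B2) → e (A4,B3) → l (A5,B4) → y (A6,B6) → l (A7,B8) → l (A8,B10) → q (A9,B11) → b (A10,B12) → e (A11,B13) → l (A12,B14).
So the longest common subsequence has length 10.

10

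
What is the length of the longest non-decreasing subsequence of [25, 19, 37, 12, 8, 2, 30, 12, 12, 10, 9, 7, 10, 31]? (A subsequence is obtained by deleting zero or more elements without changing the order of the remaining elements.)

One longest non-decreasing subsequence is 12, 12, 12, 31 (positions 4,8,9,14), of length 4; no longer one exists.

4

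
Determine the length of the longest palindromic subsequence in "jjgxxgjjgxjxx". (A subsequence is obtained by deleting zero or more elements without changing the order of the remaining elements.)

8

Using dp[i][j] = 2 + dp[i+1][j−1] if the ends match, else max(dp[i+1][j], dp[i][j−1]):
dp[1][13] = 8. A witness is xxgjjgxx at positions 4,5,6,7,8,9,12,13.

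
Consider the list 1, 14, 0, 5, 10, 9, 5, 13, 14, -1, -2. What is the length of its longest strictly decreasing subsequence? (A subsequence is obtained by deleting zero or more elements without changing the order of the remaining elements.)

Scanning left to right, the best length ending at each element is: 1→1, 14→1, 0→2, 5→2, 10→2, 9→3, 5→4, 13→2, 14→1, -1→5, -2→6.
So the longest decreasing subsequence has length 6, e.g. 14, 10, 9, 5, -1, -2.

6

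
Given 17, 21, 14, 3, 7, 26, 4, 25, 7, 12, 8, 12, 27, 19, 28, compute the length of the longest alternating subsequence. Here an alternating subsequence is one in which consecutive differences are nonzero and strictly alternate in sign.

12

Track the best alternating length ending on an up-step vs a down-step at each position: up/down = 1/1, 2/1, 1/3, 1/3, 4/3, 4/1, 4/5, 6/5, 6/7, 8/7, 8/9, 10/7, 10/1, 10/11, 12/1.
The maximum over both is 12; one such subsequence is 17, 21, 3, 7, 4, 25, 7, 12, 8, 27, 19, 28.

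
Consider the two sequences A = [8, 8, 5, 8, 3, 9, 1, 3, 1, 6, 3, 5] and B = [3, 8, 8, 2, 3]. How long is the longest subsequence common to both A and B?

3

A longest common subsequence is 8, 8, 3 (length 3); the LCS DP confirms no longer common subsequence exists.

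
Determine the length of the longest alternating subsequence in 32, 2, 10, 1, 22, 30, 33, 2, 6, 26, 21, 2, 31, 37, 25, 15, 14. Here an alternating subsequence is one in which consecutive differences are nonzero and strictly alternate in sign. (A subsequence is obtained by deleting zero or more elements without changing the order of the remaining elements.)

A longest alternating subsequence is 32, 2, 10, 1, 22, 2, 26, 21, 31, 25 (positions 1,2,3,4,5,8,10,11,13,15); its 9 consecutive differences strictly alternate in sign, and length 10 is optimal.

10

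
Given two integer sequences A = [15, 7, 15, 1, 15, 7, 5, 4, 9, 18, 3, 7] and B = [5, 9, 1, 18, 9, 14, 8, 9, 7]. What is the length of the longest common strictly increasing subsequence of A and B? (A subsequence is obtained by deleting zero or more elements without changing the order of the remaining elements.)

A longest common strictly increasing subsequence is 5, 9, 18 (length 3); it appears in order in both A and B, and no longer such subsequence exists.

3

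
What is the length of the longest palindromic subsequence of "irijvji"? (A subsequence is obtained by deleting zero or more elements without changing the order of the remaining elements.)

One longest palindromic subsequence is ijvji (positions 1,4,5,6,7); it reads the same forward and backward, and the interval DP gives dp[1][7] = 5.

5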